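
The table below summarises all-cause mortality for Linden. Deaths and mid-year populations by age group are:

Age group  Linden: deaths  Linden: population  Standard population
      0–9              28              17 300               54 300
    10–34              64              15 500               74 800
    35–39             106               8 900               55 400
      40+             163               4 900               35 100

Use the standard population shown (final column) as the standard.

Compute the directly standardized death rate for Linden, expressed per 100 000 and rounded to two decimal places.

1012.83

Age-specific rates per 100 000 for Linden: 161.85, 412.90, 1191.01, 3326.53.
Standard total = 219 600; weights = 0.2473, 0.3406, 0.2523, 0.1598.
Standardized rate: 0.2473×161.85 + 0.3406×412.90 + 0.2523×1191.01 + 0.1598×3326.53 = 1012.8272 per 100 000.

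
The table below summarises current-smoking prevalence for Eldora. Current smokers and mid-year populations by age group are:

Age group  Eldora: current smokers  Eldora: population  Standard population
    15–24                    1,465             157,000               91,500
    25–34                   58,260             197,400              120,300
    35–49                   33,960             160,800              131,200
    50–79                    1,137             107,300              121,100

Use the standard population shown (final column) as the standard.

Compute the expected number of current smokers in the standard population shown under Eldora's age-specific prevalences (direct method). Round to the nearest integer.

Age-specific rates per 1,000 for Eldora: 9.331, 295.137, 211.194, 10.596.
Expected current smokers = Σ (standard pop × age-specific rate ÷ 1,000)
= 91,500×9.331/1,000 + 120,300×295.137/1,000 + 131,200×211.194/1,000 + 121,100×10.596/1,000
= 853.81 + 35504.95 + 27708.66 + 1283.23 = 65350.65.

65351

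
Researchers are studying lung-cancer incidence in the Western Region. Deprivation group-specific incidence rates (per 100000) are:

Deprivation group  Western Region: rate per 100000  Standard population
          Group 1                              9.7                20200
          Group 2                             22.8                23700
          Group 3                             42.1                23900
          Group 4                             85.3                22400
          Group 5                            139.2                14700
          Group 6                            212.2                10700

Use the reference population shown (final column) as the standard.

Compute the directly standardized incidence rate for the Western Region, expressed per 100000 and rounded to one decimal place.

Standard total = 115600; weights = 0.1747, 0.2050, 0.2067, 0.1938, 0.1272, 0.0926.
Standardized rate: 0.1747×9.7 + 0.2050×22.8 + 0.2067×42.1 + 0.1938×85.3 + 0.1272×139.2 + 0.0926×212.2 = 68.9446 per 100000.

68.9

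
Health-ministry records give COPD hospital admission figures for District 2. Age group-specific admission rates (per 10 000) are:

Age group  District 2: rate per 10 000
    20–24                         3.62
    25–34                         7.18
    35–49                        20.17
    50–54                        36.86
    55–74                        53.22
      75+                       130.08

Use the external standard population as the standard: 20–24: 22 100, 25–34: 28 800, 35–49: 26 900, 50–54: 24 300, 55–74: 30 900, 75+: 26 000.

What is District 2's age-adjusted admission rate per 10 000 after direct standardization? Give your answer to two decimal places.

42.46

Standard total = 159 000; weights = 0.1390, 0.1811, 0.1692, 0.1528, 0.1943, 0.1635.
Standardized rate: 0.1390×3.62 + 0.1811×7.18 + 0.1692×20.17 + 0.1528×36.86 + 0.1943×53.22 + 0.1635×130.08 = 42.4631 per 10 000.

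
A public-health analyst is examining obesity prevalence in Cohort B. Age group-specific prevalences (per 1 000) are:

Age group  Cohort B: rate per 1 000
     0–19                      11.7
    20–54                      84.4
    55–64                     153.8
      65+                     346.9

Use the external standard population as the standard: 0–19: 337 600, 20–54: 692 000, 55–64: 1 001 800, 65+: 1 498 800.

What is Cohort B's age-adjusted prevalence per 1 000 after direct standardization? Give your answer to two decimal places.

208.59

Standard total = 3 530 200; weights = 0.0956, 0.1960, 0.2838, 0.4246.
Standardized rate: 0.0956×11.7 + 0.1960×84.4 + 0.2838×153.8 + 0.4246×346.9 = 208.5902 per 1 000.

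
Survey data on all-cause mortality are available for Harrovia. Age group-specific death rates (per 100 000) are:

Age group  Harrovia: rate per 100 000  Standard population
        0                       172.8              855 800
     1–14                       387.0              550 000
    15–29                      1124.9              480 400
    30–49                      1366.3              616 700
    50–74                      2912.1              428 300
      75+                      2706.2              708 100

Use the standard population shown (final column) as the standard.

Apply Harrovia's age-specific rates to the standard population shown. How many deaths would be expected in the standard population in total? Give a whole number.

49072

Expected deaths = Σ (standard pop × age-specific rate ÷ 100 000)
= 855 800×172.8/100 000 + 550 000×387.0/100 000 + 480 400×1124.9/100 000 + 616 700×1366.3/100 000 + 428 300×2912.1/100 000 + 708 100×2706.2/100 000
= 1478.82 + 2128.50 + 5404.02 + 8425.97 + 12472.52 + 19162.60 = 49072.44.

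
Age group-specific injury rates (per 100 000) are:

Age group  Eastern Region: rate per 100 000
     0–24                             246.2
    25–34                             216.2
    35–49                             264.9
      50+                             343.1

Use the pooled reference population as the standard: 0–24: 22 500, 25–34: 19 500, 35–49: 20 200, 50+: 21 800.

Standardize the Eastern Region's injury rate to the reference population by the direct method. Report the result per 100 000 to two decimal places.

Standard total = 84 000; weights = 0.2679, 0.2321, 0.2405, 0.2595.
Standardized rate: 0.2679×246.2 + 0.2321×216.2 + 0.2405×264.9 + 0.2595×343.1 = 268.8805 per 100 000.

268.88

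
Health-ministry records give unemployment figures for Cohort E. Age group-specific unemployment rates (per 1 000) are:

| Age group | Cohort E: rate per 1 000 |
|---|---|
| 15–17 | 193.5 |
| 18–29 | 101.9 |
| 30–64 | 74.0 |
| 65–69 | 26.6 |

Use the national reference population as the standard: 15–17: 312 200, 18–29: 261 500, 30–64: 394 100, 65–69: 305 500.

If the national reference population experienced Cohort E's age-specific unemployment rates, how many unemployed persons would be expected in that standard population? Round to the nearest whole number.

124347

Expected unemployed persons = Σ (standard pop × age-specific rate ÷ 1 000)
= 312 200×193.5/1 000 + 261 500×101.9/1 000 + 394 100×74.0/1 000 + 305 500×26.6/1 000
= 60410.70 + 26646.85 + 29163.40 + 8126.30 = 124347.25.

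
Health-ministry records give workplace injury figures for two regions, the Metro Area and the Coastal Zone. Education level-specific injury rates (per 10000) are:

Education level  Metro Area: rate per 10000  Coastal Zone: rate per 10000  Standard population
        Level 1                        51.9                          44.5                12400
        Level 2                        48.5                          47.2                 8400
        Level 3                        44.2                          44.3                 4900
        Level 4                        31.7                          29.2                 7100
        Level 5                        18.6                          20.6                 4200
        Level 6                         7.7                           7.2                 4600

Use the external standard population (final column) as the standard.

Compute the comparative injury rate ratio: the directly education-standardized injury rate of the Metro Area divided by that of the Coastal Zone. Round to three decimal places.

Standard total = 41600; weights = 0.2981, 0.2019, 0.1178, 0.1707, 0.1010, 0.1106.
The Metro Area: 0.2981×51.9 + 0.2019×48.5 + 0.1178×44.2 + 0.1707×31.7 + 0.1010×18.6 + 0.1106×7.7 = 38.6094 per 10000.
The Coastal Zone: 0.2981×44.5 + 0.2019×47.2 + 0.1178×44.3 + 0.1707×29.2 + 0.1010×20.6 + 0.1106×7.2 = 35.8728 per 10000.
Ratio = 38.6094 ÷ 35.8728 = 1.07628.

1.076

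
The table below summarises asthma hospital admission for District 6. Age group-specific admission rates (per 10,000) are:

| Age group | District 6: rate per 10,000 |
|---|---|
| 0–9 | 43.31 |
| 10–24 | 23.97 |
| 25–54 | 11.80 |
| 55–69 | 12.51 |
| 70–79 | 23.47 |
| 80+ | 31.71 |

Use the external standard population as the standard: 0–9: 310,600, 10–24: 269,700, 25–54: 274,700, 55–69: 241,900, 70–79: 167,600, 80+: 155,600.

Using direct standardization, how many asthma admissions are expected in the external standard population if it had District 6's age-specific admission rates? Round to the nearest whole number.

Expected asthma admissions = Σ (standard pop × age-specific rate ÷ 10,000)
= 310,600×43.31/10,000 + 269,700×23.97/10,000 + 274,700×11.80/10,000 + 241,900×12.51/10,000 + 167,600×23.47/10,000 + 155,600×31.71/10,000
= 1345.21 + 646.47 + 324.15 + 302.62 + 393.36 + 493.41 = 3505.21.

3505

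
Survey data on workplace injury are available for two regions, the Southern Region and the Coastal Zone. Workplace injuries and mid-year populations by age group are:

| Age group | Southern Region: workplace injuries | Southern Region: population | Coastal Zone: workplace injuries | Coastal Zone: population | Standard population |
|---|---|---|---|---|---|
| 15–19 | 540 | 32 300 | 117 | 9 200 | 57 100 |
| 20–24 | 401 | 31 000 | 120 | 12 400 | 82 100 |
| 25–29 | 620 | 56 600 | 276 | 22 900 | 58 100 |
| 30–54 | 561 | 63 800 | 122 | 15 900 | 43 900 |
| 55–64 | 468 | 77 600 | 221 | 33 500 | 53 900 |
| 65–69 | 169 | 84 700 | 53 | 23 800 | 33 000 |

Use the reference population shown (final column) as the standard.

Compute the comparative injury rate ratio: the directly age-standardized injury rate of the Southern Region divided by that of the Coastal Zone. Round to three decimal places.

Age-specific rates per 10 000 for the Southern Region: 167.18, 129.35, 109.54, 87.93, 60.31, 19.95.
For the Coastal Zone: 127.17, 96.77, 120.52, 76.73, 65.97, 22.27.
Standard total = 328 100; weights = 0.1740, 0.2502, 0.1771, 0.1338, 0.1643, 0.1006.
The Southern Region: 0.1740×167.18 + 0.2502×129.35 + 0.1771×109.54 + 0.1338×87.93 + 0.1643×60.31 + 0.1006×19.95 = 104.5406 per 10 000.
The Coastal Zone: 0.1740×127.17 + 0.2502×96.77 + 0.1771×120.52 + 0.1338×76.73 + 0.1643×65.97 + 0.1006×22.27 = 91.0342 per 10 000.
Ratio = 104.5406 ÷ 91.0342 = 1.14837.

1.148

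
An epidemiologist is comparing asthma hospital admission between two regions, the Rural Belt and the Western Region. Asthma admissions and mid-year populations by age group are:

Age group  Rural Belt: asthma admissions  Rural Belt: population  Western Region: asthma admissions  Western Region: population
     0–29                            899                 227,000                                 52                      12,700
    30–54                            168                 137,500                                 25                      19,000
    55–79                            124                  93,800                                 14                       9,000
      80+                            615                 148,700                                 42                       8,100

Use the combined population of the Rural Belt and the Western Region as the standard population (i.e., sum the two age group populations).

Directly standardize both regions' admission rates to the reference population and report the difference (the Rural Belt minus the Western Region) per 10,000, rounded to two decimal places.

Age-specific rates per 10,000 for the Rural Belt: 39.60, 12.22, 13.22, 41.36.
For the Western Region: 40.94, 13.16, 15.56, 51.85.
Combined standard total = 655,800; weights = 0.3655, 0.2386, 0.1568, 0.2391.
The Rural Belt: 0.3655×39.60 + 0.2386×12.22 + 0.1568×13.22 + 0.2391×41.36 = 29.3521 per 10,000.
The Western Region: 0.3655×40.94 + 0.2386×13.16 + 0.1568×15.56 + 0.2391×51.85 = 32.9417 per 10,000.
Difference = 29.3521 − 32.9417 = -3.5896.

-3.59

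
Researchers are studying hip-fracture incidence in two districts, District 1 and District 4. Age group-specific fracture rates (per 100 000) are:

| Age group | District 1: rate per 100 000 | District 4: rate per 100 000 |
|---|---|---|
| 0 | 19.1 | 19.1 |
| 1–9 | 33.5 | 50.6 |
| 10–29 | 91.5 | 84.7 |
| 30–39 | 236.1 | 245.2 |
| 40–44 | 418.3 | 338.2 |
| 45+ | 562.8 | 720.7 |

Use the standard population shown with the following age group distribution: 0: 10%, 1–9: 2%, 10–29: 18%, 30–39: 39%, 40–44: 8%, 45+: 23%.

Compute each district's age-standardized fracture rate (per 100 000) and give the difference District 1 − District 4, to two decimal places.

Standard weights: 0.10, 0.02, 0.18, 0.39, 0.08, 0.23.
District 1: 0.1000×19.1 + 0.0200×33.5 + 0.1800×91.5 + 0.3900×236.1 + 0.0800×418.3 + 0.2300×562.8 = 274.0370 per 100 000.
District 4: 0.1000×19.1 + 0.0200×50.6 + 0.1800×84.7 + 0.3900×245.2 + 0.0800×338.2 + 0.2300×720.7 = 306.6130 per 100 000.
Difference = 274.0370 − 306.6130 = -32.5760.

-32.58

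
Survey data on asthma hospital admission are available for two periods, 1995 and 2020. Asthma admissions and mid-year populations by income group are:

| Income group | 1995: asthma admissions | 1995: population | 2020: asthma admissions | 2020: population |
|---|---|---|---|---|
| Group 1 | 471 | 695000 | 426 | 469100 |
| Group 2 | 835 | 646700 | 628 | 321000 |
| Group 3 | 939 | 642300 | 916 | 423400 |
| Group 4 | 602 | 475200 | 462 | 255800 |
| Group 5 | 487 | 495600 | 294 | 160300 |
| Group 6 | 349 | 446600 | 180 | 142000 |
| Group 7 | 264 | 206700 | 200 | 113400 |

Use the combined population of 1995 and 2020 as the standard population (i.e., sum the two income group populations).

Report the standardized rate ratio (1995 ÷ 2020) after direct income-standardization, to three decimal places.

0.664

Income-specific rates per 10000 for 1995: 6.78, 12.91, 14.62, 12.67, 9.83, 7.81, 12.77.
For 2020: 9.08, 19.56, 21.63, 18.06, 18.34, 12.68, 17.64.
Combined standard total = 5493100; weights = 0.2119, 0.1762, 0.1940, 0.1331, 0.1194, 0.1072, 0.0583.
1995: 0.2119×6.78 + 0.1762×12.91 + 0.1940×14.62 + 0.1331×12.67 + 0.1194×9.83 + 0.1072×7.81 + 0.0583×12.77 = 10.9878 per 10000.
2020: 0.2119×9.08 + 0.1762×19.56 + 0.1940×21.63 + 0.1331×18.06 + 0.1194×18.34 + 0.1072×12.68 + 0.0583×17.64 = 16.5477 per 10000.
Ratio = 10.9878 ÷ 16.5477 = 0.66401.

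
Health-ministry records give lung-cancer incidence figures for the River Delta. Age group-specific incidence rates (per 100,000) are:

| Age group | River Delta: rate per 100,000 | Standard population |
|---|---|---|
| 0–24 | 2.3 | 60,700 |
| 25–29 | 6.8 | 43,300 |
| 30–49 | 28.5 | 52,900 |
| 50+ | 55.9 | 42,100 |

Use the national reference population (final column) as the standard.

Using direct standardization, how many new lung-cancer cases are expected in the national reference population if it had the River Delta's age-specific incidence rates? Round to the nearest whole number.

43

Expected new lung-cancer cases = Σ (standard pop × age-specific rate ÷ 100,000)
= 60,700×2.3/100,000 + 43,300×6.8/100,000 + 52,900×28.5/100,000 + 42,100×55.9/100,000
= 1.40 + 2.94 + 15.08 + 23.53 = 42.95.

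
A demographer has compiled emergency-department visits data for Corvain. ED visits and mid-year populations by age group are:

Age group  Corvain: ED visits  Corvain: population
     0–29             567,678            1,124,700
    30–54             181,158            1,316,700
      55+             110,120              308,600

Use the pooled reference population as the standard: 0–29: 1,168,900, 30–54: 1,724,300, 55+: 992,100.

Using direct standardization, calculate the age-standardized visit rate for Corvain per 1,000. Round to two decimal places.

Age-specific rates per 1,000 for Corvain: 504.737, 137.585, 356.837.
Standard total = 3,885,300; weights = 0.3009, 0.4438, 0.2553.
Standardized rate: 0.3009×504.737 + 0.4438×137.585 + 0.2553×356.837 = 304.0289 per 1,000.

304.03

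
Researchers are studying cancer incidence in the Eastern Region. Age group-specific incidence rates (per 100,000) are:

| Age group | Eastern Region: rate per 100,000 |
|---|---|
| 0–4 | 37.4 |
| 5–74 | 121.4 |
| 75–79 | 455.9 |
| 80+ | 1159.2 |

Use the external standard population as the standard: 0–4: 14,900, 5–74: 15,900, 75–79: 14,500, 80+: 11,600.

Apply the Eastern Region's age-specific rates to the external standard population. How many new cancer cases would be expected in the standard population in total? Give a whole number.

225

Expected new cancer cases = Σ (standard pop × age-specific rate ÷ 100,000)
= 14,900×37.4/100,000 + 15,900×121.4/100,000 + 14,500×455.9/100,000 + 11,600×1159.2/100,000
= 5.57 + 19.30 + 66.11 + 134.47 = 225.45.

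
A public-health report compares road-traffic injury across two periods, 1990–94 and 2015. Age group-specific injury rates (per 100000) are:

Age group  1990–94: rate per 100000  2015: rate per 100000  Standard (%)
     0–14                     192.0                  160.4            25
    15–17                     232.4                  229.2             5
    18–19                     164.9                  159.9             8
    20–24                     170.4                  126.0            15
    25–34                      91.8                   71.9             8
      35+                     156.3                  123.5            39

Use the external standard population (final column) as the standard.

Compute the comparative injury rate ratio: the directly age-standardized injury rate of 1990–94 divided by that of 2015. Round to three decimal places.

Standard weights: 0.25, 0.05, 0.08, 0.15, 0.08, 0.39.
1990–94: 0.2500×192.0 + 0.0500×232.4 + 0.0800×164.9 + 0.1500×170.4 + 0.0800×91.8 + 0.3900×156.3 = 166.6730 per 100000.
2015: 0.2500×160.4 + 0.0500×229.2 + 0.0800×159.9 + 0.1500×126.0 + 0.0800×71.9 + 0.3900×123.5 = 137.1690 per 100000.
Ratio = 166.6730 ÷ 137.1690 = 1.21509.

1.215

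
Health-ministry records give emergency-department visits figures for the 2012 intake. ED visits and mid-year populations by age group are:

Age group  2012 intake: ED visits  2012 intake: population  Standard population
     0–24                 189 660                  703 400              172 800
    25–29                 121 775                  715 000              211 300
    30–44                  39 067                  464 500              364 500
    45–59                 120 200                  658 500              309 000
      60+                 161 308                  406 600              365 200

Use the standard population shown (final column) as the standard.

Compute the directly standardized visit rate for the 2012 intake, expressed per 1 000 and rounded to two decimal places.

221.06

Age-specific rates per 1 000 for the 2012 intake: 269.633, 170.315, 84.105, 182.536, 396.724.
Standard total = 1 422 800; weights = 0.1215, 0.1485, 0.2562, 0.2172, 0.2567.
Standardized rate: 0.1215×269.633 + 0.1485×170.315 + 0.2562×84.105 + 0.2172×182.536 + 0.2567×396.724 = 221.0598 per 1 000.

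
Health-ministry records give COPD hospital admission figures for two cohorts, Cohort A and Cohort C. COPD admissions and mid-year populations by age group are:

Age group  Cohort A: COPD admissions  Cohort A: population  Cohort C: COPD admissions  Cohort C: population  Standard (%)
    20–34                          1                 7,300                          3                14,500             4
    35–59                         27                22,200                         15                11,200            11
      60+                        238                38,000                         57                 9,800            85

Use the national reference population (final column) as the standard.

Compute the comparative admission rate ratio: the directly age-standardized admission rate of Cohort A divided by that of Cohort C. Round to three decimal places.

1.071

Age-specific rates per 10,000 for Cohort A: 1.37, 12.16, 62.63.
For Cohort C: 2.07, 13.39, 58.16.
Standard weights: 0.04, 0.11, 0.85.
Cohort A: 0.0400×1.37 + 0.1100×12.16 + 0.8500×62.63 = 54.6295 per 10,000.
Cohort C: 0.0400×2.07 + 0.1100×13.39 + 0.8500×58.16 = 50.9947 per 10,000.
Ratio = 54.6295 ÷ 50.9947 = 1.07128.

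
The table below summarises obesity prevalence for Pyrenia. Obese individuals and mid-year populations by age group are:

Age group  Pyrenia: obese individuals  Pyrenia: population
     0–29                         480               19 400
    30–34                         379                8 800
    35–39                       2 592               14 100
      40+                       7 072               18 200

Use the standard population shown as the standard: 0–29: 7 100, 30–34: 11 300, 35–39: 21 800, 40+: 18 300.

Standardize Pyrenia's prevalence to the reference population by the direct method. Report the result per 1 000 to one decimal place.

Age-specific rates per 1 000 for Pyrenia: 24.742, 43.068, 183.830, 388.571.
Standard total = 58 500; weights = 0.1214, 0.1932, 0.3726, 0.3128.
Standardized rate: 0.1214×24.742 + 0.1932×43.068 + 0.3726×183.830 + 0.3128×388.571 = 201.3793 per 1 000.

201.4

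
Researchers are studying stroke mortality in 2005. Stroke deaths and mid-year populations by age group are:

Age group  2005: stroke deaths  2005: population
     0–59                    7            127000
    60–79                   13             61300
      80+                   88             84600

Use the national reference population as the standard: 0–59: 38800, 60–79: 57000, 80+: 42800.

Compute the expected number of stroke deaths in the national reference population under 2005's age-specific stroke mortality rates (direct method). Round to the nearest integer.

Age-specific rates per 100000 for 2005: 5.51, 21.21, 104.02.
Expected stroke deaths = Σ (standard pop × age-specific rate ÷ 100000)
= 38800×5.51/100000 + 57000×21.21/100000 + 42800×104.02/100000
= 2.14 + 12.09 + 44.52 = 58.75.

59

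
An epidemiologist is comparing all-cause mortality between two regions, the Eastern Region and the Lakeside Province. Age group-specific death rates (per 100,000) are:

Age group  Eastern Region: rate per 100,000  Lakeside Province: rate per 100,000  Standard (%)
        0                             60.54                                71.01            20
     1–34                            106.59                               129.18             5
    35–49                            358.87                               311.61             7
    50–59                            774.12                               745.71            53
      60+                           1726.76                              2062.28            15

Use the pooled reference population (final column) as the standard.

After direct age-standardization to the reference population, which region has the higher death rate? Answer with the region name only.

Lakeside Province

Standard weights: 0.20, 0.05, 0.07, 0.53, 0.15.
The Eastern Region: 0.2000×60.54 + 0.0500×106.59 + 0.0700×358.87 + 0.5300×774.12 + 0.1500×1726.76 = 711.8560 per 100,000.
The Lakeside Province: 0.2000×71.01 + 0.0500×129.18 + 0.0700×311.61 + 0.5300×745.71 + 0.1500×2062.28 = 747.0420 per 100,000.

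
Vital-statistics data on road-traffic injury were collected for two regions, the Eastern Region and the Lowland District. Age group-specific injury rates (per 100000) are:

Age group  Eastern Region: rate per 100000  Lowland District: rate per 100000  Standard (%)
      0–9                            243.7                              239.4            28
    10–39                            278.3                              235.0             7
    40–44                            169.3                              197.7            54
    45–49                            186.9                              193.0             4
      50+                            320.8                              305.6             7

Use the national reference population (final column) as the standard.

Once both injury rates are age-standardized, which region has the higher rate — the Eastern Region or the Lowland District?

Lowland District

Standard weights: 0.28, 0.07, 0.54, 0.04, 0.07.
The Eastern Region: 0.2800×243.7 + 0.0700×278.3 + 0.5400×169.3 + 0.0400×186.9 + 0.0700×320.8 = 209.0710 per 100000.
The Lowland District: 0.2800×239.4 + 0.0700×235.0 + 0.5400×197.7 + 0.0400×193.0 + 0.0700×305.6 = 219.3520 per 100000.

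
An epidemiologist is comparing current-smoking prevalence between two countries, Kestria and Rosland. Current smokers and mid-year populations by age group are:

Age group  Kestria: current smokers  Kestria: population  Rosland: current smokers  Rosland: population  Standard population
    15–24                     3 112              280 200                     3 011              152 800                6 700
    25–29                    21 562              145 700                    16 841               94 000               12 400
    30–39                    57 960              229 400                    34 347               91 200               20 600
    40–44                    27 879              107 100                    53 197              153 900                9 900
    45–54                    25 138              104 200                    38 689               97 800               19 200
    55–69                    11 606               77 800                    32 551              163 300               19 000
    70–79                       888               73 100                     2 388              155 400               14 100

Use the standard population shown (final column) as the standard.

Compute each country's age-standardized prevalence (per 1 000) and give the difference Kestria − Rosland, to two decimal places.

Age-specific rates per 1 000 for Kestria: 11.106, 147.989, 252.659, 260.308, 241.248, 149.177, 12.148.
For Rosland: 19.705, 179.160, 376.612, 345.660, 395.593, 199.333, 15.367.
Standard total = 101 900; weights = 0.0658, 0.1217, 0.2022, 0.0972, 0.1884, 0.1865, 0.1384.
Kestria: 0.0658×11.106 + 0.1217×147.989 + 0.2022×252.659 + 0.0972×260.308 + 0.1884×241.248 + 0.1865×149.177 + 0.1384×12.148 = 170.0580 per 1 000.
Rosland: 0.0658×19.705 + 0.1217×179.160 + 0.2022×376.612 + 0.0972×345.660 + 0.1884×395.593 + 0.1865×199.333 + 0.1384×15.367 = 246.6459 per 1 000.
Difference = 170.0580 − 246.6459 = -76.5879.

-76.59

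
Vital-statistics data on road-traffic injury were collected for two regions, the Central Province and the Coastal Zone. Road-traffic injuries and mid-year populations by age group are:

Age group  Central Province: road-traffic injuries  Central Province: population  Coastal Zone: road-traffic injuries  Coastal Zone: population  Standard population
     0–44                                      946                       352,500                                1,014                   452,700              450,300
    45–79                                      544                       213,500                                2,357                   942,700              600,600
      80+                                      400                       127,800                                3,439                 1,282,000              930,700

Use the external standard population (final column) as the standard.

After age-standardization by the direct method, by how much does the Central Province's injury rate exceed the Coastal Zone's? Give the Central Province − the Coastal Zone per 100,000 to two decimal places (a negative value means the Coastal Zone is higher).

Age-specific rates per 100,000 for the Central Province: 268.37, 254.80, 312.99.
For the Coastal Zone: 223.99, 250.03, 268.25.
Standard total = 1,981,600; weights = 0.2272, 0.3031, 0.4697.
The Central Province: 0.2272×268.37 + 0.3031×254.80 + 0.4697×312.99 = 285.2134 per 100,000.
The Coastal Zone: 0.2272×223.99 + 0.3031×250.03 + 0.4697×268.25 = 252.6701 per 100,000.
Difference = 285.2134 − 252.6701 = 32.5432.

32.54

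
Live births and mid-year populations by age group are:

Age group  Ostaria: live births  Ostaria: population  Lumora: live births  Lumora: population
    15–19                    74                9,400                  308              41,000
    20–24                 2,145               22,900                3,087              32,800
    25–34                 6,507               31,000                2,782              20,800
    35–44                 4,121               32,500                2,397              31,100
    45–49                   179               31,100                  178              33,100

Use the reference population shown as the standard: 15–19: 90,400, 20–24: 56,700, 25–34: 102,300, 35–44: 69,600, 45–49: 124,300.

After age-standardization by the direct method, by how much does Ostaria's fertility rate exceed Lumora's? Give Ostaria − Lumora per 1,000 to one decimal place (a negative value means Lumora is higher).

25.5

Age-specific rates per 1,000 for Ostaria: 7.872, 93.668, 209.903, 126.800, 5.756.
For Lumora: 7.512, 94.116, 133.750, 77.074, 5.378.
Standard total = 443,300; weights = 0.2039, 0.1279, 0.2308, 0.1570, 0.2804.
Ostaria: 0.2039×7.872 + 0.1279×93.668 + 0.2308×209.903 + 0.1570×126.800 + 0.2804×5.756 = 83.5471 per 1,000.
Lumora: 0.2039×7.512 + 0.1279×94.116 + 0.2308×133.750 + 0.1570×77.074 + 0.2804×5.378 = 58.0440 per 1,000.
Difference = 83.5471 − 58.0440 = 25.5032.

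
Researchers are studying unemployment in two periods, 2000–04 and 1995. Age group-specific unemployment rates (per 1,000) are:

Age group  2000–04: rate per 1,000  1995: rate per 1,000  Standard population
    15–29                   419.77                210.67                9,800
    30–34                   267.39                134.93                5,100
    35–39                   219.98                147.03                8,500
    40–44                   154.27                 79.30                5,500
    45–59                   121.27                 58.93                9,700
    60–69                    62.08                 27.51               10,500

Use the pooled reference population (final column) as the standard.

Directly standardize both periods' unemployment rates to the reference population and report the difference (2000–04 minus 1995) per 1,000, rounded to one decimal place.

96.2

Standard total = 49,100; weights = 0.1996, 0.1039, 0.1731, 0.1120, 0.1976, 0.2138.
2000–04: 0.1996×419.77 + 0.1039×267.39 + 0.1731×219.98 + 0.1120×154.27 + 0.1976×121.27 + 0.2138×62.08 = 204.1529 per 1,000.
1995: 0.1996×210.67 + 0.1039×134.93 + 0.1731×147.03 + 0.1120×79.30 + 0.1976×58.93 + 0.2138×27.51 = 107.9244 per 1,000.
Difference = 204.1529 − 107.9244 = 96.2285.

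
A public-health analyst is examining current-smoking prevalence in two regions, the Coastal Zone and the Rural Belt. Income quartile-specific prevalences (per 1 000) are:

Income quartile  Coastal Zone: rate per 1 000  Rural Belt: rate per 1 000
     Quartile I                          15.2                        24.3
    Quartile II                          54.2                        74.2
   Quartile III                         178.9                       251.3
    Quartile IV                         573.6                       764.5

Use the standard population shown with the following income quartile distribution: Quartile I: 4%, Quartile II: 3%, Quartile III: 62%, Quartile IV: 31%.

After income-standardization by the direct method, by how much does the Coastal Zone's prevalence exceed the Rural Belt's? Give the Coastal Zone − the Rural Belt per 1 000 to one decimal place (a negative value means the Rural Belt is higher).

Standard weights: 0.04, 0.03, 0.62, 0.31.
The Coastal Zone: 0.0400×15.2 + 0.0300×54.2 + 0.6200×178.9 + 0.3100×573.6 = 290.9680 per 1 000.
The Rural Belt: 0.0400×24.3 + 0.0300×74.2 + 0.6200×251.3 + 0.3100×764.5 = 395.9990 per 1 000.
Difference = 290.9680 − 395.9990 = -105.0310.

-105.0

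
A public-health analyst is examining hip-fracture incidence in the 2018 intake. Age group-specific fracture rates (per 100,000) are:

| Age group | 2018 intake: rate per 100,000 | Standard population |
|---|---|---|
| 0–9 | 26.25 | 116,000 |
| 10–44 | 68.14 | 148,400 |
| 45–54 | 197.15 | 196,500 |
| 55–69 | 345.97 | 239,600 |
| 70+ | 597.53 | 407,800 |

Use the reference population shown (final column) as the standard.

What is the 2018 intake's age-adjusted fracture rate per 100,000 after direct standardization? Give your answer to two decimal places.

341.48

Standard total = 1,108,300; weights = 0.1047, 0.1339, 0.1773, 0.2162, 0.3680.
Standardized rate: 0.1047×26.25 + 0.1339×68.14 + 0.1773×197.15 + 0.2162×345.97 + 0.3680×597.53 = 341.4816 per 100,000.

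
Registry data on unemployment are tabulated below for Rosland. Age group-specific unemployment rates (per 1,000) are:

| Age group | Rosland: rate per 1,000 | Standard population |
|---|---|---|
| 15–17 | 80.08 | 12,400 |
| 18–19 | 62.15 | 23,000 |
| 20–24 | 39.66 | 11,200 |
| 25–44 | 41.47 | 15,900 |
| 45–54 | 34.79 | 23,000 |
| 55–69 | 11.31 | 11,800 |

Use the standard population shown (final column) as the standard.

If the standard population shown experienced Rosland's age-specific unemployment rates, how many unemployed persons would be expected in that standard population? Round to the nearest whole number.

Expected unemployed persons = Σ (standard pop × age-specific rate ÷ 1,000)
= 12,400×80.08/1,000 + 23,000×62.15/1,000 + 11,200×39.66/1,000 + 15,900×41.47/1,000 + 23,000×34.79/1,000 + 11,800×11.31/1,000
= 992.99 + 1429.45 + 444.19 + 659.37 + 800.17 + 133.46 = 4459.64.

4460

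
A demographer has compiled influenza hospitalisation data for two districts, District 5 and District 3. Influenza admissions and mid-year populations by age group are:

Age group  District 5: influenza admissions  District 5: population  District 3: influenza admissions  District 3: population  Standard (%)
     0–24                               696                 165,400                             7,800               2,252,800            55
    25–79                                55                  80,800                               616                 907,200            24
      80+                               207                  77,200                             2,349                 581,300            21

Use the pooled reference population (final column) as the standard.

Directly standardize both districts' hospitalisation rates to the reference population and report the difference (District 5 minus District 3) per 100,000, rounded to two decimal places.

12.50

Age-specific rates per 100,000 for District 5: 420.80, 68.07, 268.13.
For District 3: 346.24, 67.90, 404.09.
Standard weights: 0.55, 0.24, 0.21.
District 5: 0.5500×420.80 + 0.2400×68.07 + 0.2100×268.13 = 304.0839 per 100,000.
District 3: 0.5500×346.24 + 0.2400×67.90 + 0.2100×404.09 = 291.5858 per 100,000.
Difference = 304.0839 − 291.5858 = 12.4981.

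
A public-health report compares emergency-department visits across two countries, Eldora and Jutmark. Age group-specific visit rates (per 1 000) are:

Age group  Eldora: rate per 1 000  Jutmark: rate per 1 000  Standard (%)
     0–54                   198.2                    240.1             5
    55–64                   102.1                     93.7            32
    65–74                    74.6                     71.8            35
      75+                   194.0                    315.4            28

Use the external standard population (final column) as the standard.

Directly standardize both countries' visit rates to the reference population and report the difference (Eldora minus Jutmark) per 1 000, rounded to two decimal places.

-32.42

Standard weights: 0.05, 0.32, 0.35, 0.28.
Eldora: 0.0500×198.2 + 0.3200×102.1 + 0.3500×74.6 + 0.2800×194.0 = 123.0120 per 1 000.
Jutmark: 0.0500×240.1 + 0.3200×93.7 + 0.3500×71.8 + 0.2800×315.4 = 155.4310 per 1 000.
Difference = 123.0120 − 155.4310 = -32.4190.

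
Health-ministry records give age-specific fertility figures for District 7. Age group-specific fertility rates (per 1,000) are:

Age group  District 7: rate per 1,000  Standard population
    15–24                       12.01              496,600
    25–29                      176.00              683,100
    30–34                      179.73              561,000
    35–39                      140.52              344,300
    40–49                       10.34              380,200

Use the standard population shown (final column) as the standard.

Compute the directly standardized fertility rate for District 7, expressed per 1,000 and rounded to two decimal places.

Standard total = 2,465,200; weights = 0.2014, 0.2771, 0.2276, 0.1397, 0.1542.
Standardized rate: 0.2014×12.01 + 0.2771×176.00 + 0.2276×179.73 + 0.1397×140.52 + 0.1542×10.34 = 113.3095 per 1,000.

113.31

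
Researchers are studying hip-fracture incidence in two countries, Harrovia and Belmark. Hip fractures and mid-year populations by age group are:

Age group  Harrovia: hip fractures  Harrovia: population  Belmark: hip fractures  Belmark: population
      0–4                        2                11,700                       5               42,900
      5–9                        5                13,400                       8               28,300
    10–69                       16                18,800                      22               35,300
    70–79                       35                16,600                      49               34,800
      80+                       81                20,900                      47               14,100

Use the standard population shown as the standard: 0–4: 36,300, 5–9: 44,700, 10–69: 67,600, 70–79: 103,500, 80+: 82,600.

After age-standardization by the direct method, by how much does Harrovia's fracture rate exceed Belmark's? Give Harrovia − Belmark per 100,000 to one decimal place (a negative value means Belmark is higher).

Age-specific rates per 100,000 for Harrovia: 17.09, 37.31, 85.11, 210.84, 387.56.
For Belmark: 11.66, 28.27, 62.32, 140.80, 333.33.
Standard total = 334,700; weights = 0.1085, 0.1336, 0.2020, 0.3092, 0.2468.
Harrovia: 0.1085×17.09 + 0.1336×37.31 + 0.2020×85.11 + 0.3092×210.84 + 0.2468×387.56 = 184.8711 per 100,000.
Belmark: 0.1085×11.66 + 0.1336×28.27 + 0.2020×62.32 + 0.3092×140.80 + 0.2468×333.33 = 143.4309 per 100,000.
Difference = 184.8711 − 143.4309 = 41.4402.

41.4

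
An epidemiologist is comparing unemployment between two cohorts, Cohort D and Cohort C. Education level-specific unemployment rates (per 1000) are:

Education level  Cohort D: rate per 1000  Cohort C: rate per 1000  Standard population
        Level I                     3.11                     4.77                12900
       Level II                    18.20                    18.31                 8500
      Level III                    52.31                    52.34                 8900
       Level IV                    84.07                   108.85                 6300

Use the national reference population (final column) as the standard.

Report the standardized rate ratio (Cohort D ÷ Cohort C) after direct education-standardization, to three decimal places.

0.869

Standard total = 36600; weights = 0.3525, 0.2322, 0.2432, 0.1721.
Cohort D: 0.3525×3.11 + 0.2322×18.20 + 0.2432×52.31 + 0.1721×84.07 = 32.5142 per 1000.
Cohort C: 0.3525×4.77 + 0.2322×18.31 + 0.2432×52.34 + 0.1721×108.85 = 37.3975 per 1000.
Ratio = 32.5142 ÷ 37.3975 = 0.86942.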